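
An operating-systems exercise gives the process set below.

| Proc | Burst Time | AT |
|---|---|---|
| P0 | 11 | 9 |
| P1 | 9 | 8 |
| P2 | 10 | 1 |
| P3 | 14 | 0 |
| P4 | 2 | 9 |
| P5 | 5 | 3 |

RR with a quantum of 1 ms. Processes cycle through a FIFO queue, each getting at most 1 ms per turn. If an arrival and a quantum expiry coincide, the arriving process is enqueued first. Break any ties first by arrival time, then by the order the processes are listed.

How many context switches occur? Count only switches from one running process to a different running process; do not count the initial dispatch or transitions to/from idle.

Schedule: | P3 0-1 | P2 1-2 | P3 2-3 | P2 3-4 | P5 4-5 | P3 5-6 | P2 6-7 | P5 7-8 | P3 8-9 | P2 9-10 | P1 10-11 | P5 11-12 | P0 12-13 | P4 13-14 | P3 14-15 | P2 15-16 | P1 16-17 | P5 17-18 | P0 18-19 | P4 19-20 | P3 20-21 | P2 21-22 | P1 22-23 | P5 23-24 | P0 24-25 | P3 25-26 | P2 26-27 | P1 27-28 | P0 28-29 | P3 29-30 | P2 30-31 | P1 31-32 | P0 32-33 | P3 33-34 | P2 34-35 | P1 35-36 | P0 36-37 | P3 37-38 | P2 38-39 | P1 39-40 | P0 40-41 | P3 41-42 | P1 42-43 | P0 43-44 | P3 44-45 | P1 45-46 | P0 46-47 | P3 47-48 | P0 48-49 | P3 49-50 | P0 50-51 |
Completion: P0=51  P1=46  P2=39  P3=50  P4=20  P5=24

50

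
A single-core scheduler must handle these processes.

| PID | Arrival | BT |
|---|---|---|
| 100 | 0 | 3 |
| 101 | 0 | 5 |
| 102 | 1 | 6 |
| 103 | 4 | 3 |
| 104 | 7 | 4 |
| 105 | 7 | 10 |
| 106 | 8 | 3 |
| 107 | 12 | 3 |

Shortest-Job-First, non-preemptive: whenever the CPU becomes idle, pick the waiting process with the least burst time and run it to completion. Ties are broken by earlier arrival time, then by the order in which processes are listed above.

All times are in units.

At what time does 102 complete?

Timeline: | 100 0-3 | 101 3-8 | 103 8-11 | 106 11-14 | 107 14-17 | 104 17-21 | 102 21-27 | 105 27-37 |
Completion: 100=3  101=8  102=27  103=11  104=21  105=37  106=14  107=17

27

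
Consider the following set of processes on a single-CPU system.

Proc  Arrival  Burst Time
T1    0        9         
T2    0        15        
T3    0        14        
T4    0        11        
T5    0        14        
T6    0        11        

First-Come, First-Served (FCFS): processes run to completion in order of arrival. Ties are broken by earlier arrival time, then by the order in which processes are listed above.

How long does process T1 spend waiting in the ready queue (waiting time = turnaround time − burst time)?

0

Gantt: | T1 0-9 | T2 9-24 | T3 24-38 | T4 38-49 | T5 49-63 | T6 63-74 |
Completion: T1=9  T2=24  T3=38  T4=49  T5=63  T6=74
Waiting(T1) = turnaround − burst = 9 − 9 = 0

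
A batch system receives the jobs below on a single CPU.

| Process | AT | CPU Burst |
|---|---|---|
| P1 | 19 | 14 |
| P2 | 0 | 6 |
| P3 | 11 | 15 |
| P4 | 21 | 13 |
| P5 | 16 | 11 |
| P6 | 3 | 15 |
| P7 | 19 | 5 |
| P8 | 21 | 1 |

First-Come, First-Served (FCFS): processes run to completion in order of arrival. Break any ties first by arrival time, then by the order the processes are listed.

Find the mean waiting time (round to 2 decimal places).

25.75

Timeline: | P2 0-6 | P6 6-21 | P3 21-36 | P5 36-47 | P1 47-61 | P7 61-66 | P4 66-79 | P8 79-80 |
Completion: P1=61  P2=6  P3=36  P4=79  P5=47  P6=21  P7=66  P8=80
Waiting times: P1=28, P2=0, P3=10, P4=45, P5=20, P6=3, P7=42, P8=58
Average waiting = (28+0+10+45+20+3+42+58) / 8 = 206/8 = 25.75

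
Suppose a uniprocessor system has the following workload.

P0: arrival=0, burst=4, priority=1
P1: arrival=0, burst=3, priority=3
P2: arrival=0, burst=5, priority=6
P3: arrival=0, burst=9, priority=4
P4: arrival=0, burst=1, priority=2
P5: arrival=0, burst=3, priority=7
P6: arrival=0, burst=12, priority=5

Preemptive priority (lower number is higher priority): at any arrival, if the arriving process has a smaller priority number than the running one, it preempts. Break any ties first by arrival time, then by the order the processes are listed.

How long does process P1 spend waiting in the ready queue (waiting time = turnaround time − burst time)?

5

Schedule: | P0 0-4 | P4 4-5 | P1 5-8 | P3 8-17 | P6 17-29 | P2 29-34 | P5 34-37 |
Completion: P0=4  P1=8  P2=34  P3=17  P4=5  P5=37  P6=29
Waiting(P1) = turnaround − burst = 8 − 3 = 5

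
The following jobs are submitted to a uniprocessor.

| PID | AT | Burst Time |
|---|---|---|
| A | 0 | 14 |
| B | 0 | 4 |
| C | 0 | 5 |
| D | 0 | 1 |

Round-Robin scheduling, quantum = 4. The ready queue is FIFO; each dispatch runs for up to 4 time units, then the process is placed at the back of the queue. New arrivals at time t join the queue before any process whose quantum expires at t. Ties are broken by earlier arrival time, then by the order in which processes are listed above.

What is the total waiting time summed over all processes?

39

Gantt: | A 0-4 | B 4-8 | C 8-12 | D 12-13 | A 13-17 | C 17-18 | A 18-24 |
Completion: A=24  B=8  C=18  D=13
Waiting = turnaround − burst: A=10, B=4, C=13, D=12
Total waiting = 10 + 4 + 13 + 12 = 39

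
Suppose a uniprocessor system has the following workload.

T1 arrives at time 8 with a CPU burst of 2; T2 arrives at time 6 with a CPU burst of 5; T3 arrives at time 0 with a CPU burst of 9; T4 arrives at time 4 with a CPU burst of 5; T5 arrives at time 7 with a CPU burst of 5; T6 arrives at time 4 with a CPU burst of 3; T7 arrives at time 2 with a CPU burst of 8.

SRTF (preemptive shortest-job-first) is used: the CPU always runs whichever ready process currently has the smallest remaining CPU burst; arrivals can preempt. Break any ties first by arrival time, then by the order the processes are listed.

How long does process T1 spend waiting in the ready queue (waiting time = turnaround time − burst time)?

Gantt: | T3 0-4 | T6 4-7 | T3 7-8 | T1 8-10 | T3 10-14 | T4 14-19 | T2 19-24 | T5 24-29 | T7 29-37 |
Completion: T1=10  T2=24  T3=14  T4=19  T5=29  T6=7  T7=37
Turnaround (C−A): T1=2  T2=18  T3=14  T4=15  T5=22  T6=3  T7=35
Waiting(T1) = turnaround − burst = 2 − 2 = 0

0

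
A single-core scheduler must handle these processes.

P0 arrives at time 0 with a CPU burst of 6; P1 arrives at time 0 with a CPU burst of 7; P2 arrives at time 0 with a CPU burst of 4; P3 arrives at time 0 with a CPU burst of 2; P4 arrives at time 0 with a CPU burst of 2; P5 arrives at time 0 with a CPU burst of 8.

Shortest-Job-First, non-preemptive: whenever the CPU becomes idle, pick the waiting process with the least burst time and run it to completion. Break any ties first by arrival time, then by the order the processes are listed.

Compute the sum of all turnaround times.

Gantt: | P3 0-2 | P4 2-4 | P2 4-8 | P0 8-14 | P1 14-21 | P5 21-29 |
Completion: P0=14  P1=21  P2=8  P3=2  P4=4  P5=29
Turnaround = completion − arrival: P0=14, P1=21, P2=8, P3=2, P4=4, P5=29
Total turnaround = 14 + 21 + 8 + 2 + 4 + 29 = 78

78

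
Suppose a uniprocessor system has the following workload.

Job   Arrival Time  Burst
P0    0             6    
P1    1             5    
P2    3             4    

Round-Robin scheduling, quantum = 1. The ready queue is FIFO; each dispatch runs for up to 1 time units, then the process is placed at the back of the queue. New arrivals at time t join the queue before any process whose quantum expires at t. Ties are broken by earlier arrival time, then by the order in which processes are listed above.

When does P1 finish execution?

13

Schedule: | P0 0-1 | P1 1-2 | P0 2-3 | P1 3-4 | P2 4-5 | P0 5-6 | P1 6-7 | P2 7-8 | P0 8-9 | P1 9-10 | P2 10-11 | P0 11-12 | P1 12-13 | P2 13-14 | P0 14-15 |
Completion: P0=15  P1=13  P2=14
Turnaround (C−A): P0=15  P1=12  P2=11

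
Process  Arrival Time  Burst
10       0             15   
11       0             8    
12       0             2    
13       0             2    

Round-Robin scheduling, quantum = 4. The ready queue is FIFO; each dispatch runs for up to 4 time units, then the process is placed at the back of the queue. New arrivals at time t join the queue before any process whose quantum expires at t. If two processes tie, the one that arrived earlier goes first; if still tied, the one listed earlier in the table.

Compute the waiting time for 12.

Gantt: | 10 0-4 | 11 4-8 | 12 8-10 | 13 10-12 | 10 12-16 | 11 16-20 | 10 20-27 |
Completion: 10=27  11=20  12=10  13=12
Waiting(12) = turnaround − burst = 10 − 2 = 8

8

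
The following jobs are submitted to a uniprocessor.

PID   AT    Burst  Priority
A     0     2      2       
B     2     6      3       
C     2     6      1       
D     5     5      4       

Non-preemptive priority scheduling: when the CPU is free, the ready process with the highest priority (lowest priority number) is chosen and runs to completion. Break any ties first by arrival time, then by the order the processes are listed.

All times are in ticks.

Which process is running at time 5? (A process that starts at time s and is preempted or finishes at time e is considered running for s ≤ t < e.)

C

Schedule: | A 0-2 | C 2-8 | B 8-14 | D 14-19 |
Completion: A=2  B=14  C=8  D=19
Turnaround (C−A): A=2  B=12  C=6  D=14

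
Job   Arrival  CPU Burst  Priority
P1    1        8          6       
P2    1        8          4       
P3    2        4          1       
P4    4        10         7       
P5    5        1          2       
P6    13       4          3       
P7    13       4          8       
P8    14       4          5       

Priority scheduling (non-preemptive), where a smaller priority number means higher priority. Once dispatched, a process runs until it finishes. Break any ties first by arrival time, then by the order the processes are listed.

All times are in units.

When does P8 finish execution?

22

Schedule: | idle 0-1 | P2 1-9 | P3 9-13 | P5 13-14 | P6 14-18 | P8 18-22 | P1 22-30 | P4 30-40 | P7 40-44 |
Completion: P1=30  P2=9  P3=13  P4=40  P5=14  P6=18  P7=44  P8=22
Turnaround (C−A): P1=29  P2=8  P3=11  P4=36  P5=9  P6=5  P7=31  P8=8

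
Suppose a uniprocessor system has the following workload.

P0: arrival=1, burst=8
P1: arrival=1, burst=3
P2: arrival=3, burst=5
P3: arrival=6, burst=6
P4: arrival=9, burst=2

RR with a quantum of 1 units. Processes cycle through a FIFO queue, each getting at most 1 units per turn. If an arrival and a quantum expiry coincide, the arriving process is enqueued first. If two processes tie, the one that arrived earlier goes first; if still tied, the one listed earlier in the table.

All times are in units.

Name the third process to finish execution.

P2

Timeline: | idle 0-1 | P0 1-2 | P1 2-3 | P0 3-4 | P2 4-5 | P1 5-6 | P0 6-7 | P2 7-8 | P3 8-9 | P1 9-10 | P0 10-11 | P2 11-12 | P4 12-13 | P3 13-14 | P0 14-15 | P2 15-16 | P4 16-17 | P3 17-18 | P0 18-19 | P2 19-20 | P3 20-21 | P0 21-22 | P3 22-23 | P0 23-24 | P3 24-25 |
Completion: P0=24  P1=10  P2=20  P3=25  P4=17
Turnaround (C−A): P0=23  P1=9  P2=17  P3=19  P4=8
Finish order: P1 → P4 → P2 → P0 → P3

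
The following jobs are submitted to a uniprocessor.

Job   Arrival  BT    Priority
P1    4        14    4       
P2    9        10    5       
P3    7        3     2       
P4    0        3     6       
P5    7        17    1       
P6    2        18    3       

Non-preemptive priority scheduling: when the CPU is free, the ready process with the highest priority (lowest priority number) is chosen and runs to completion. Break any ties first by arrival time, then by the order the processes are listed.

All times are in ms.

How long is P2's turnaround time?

56

Timeline: | P4 0-3 | P6 3-21 | P5 21-38 | P3 38-41 | P1 41-55 | P2 55-65 |
Completion: P1=55  P2=65  P3=41  P4=3  P5=38  P6=21
Turnaround (C−A): P1=51  P2=56  P3=34  P4=3  P5=31  P6=19
Turnaround(P2) = completion − arrival = 65 − 9 = 56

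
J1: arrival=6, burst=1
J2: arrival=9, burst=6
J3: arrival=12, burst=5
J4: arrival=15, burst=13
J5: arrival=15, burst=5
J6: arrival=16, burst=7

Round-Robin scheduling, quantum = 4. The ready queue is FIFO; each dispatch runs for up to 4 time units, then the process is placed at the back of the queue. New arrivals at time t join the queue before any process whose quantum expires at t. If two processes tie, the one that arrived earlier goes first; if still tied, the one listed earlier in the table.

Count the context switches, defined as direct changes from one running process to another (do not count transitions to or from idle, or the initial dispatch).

10

Timeline: | idle 0-6 | J1 6-7 | idle 7-9 | J2 9-13 | J3 13-17 | J2 17-19 | J4 19-23 | J5 23-27 | J6 27-31 | J3 31-32 | J4 32-36 | J5 36-37 | J6 37-40 | J4 40-45 |
Completion: J1=7  J2=19  J3=32  J4=45  J5=37  J6=40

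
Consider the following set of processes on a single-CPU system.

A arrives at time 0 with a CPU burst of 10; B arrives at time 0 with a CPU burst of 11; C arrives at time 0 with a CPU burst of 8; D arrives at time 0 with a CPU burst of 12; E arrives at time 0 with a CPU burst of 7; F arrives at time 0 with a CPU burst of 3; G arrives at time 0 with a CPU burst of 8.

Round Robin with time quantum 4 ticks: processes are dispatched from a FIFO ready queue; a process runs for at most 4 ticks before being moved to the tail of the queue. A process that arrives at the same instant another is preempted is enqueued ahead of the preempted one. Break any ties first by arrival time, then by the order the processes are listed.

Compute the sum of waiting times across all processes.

Timeline: | A 0-4 | B 4-8 | C 8-12 | D 12-16 | E 16-20 | F 20-23 | G 23-27 | A 27-31 | B 31-35 | C 35-39 | D 39-43 | E 43-46 | G 46-50 | A 50-52 | B 52-55 | D 55-59 |
Completion: A=52  B=55  C=39  D=59  E=46  F=23  G=50
Turnaround (C−A): A=52  B=55  C=39  D=59  E=46  F=23  G=50
Waiting = turnaround − burst: A=42, B=44, C=31, D=47, E=39, F=20, G=42
Total waiting = 42 + 44 + 31 + 47 + 39 + 20 + 42 = 265

265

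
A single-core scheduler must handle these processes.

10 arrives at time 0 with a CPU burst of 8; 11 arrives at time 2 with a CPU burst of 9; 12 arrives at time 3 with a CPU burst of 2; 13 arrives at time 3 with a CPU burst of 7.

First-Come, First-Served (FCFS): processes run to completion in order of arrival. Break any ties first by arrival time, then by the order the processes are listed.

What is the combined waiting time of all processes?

Gantt: | 10 0-8 | 11 8-17 | 12 17-19 | 13 19-26 |
Completion: 10=8  11=17  12=19  13=26
Turnaround (C−A): 10=8  11=15  12=16  13=23
Waiting = turnaround − burst: 10=0, 11=6, 12=14, 13=16
Total waiting = 0 + 6 + 14 + 16 = 36

36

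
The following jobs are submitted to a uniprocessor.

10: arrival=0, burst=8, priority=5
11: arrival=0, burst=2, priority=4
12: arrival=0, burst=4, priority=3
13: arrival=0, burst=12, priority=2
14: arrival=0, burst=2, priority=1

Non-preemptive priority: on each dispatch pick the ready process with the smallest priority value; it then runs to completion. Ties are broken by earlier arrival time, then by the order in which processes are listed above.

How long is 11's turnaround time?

20

Timeline: | 14 0-2 | 13 2-14 | 12 14-18 | 11 18-20 | 10 20-28 |
Completion: 10=28  11=20  12=18  13=14  14=2
Turnaround(11) = completion − arrival = 20 − 0 = 20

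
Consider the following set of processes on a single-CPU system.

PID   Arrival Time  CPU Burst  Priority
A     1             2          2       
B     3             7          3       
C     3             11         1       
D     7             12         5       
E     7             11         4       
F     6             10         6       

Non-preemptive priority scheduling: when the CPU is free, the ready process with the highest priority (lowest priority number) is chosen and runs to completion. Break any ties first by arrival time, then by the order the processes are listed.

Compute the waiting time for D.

Timeline: | idle 0-1 | A 1-3 | C 3-14 | B 14-21 | E 21-32 | D 32-44 | F 44-54 |
Completion: A=3  B=21  C=14  D=44  E=32  F=54
Waiting(D) = turnaround − burst = 37 − 12 = 25

25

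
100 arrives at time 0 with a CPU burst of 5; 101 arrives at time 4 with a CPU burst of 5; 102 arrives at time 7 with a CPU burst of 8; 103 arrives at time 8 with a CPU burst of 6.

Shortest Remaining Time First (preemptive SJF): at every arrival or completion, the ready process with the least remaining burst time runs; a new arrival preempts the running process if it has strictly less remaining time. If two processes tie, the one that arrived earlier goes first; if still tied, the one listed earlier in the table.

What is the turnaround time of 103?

Schedule: | 100 0-5 | 101 5-10 | 103 10-16 | 102 16-24 |
Completion: 100=5  101=10  102=24  103=16
Turnaround (C−A): 100=5  101=6  102=17  103=8
Turnaround(103) = completion − arrival = 16 − 8 = 8

8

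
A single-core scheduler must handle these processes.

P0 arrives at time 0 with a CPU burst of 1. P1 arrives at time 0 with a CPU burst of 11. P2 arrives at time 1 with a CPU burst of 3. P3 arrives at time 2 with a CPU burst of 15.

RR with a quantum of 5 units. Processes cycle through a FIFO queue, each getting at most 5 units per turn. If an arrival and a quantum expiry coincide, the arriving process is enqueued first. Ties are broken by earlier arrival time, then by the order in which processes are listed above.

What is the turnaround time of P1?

25

Gantt: | P0 0-1 | P1 1-6 | P2 6-9 | P3 9-14 | P1 14-19 | P3 19-24 | P1 24-25 | P3 25-30 |
Completion: P0=1  P1=25  P2=9  P3=30
Turnaround (C−A): P0=1  P1=25  P2=8  P3=28
Turnaround(P1) = completion − arrival = 25 − 0 = 25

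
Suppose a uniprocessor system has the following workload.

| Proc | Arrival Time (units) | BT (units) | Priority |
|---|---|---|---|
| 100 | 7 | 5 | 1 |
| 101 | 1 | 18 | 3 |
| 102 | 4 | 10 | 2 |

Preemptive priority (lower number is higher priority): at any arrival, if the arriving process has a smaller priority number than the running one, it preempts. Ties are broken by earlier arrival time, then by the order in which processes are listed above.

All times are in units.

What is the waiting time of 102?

Schedule: | idle 0-1 | 101 1-4 | 102 4-7 | 100 7-12 | 102 12-19 | 101 19-34 |
Completion: 100=12  101=34  102=19
Turnaround (C−A): 100=5  101=33  102=15
Waiting(102) = turnaround − burst = 15 − 10 = 5

5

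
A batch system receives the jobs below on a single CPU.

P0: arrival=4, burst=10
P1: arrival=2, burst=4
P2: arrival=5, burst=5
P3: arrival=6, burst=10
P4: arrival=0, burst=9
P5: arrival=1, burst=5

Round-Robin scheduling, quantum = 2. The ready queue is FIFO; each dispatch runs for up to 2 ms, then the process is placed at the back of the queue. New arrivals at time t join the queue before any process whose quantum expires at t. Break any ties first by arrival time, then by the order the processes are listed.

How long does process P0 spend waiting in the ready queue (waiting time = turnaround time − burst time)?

27

Schedule: | P4 0-2 | P5 2-4 | P1 4-6 | P4 6-8 | P0 8-10 | P5 10-12 | P2 12-14 | P3 14-16 | P1 16-18 | P4 18-20 | P0 20-22 | P5 22-23 | P2 23-25 | P3 25-27 | P4 27-29 | P0 29-31 | P2 31-32 | P3 32-34 | P4 34-35 | P0 35-37 | P3 37-39 | P0 39-41 | P3 41-43 |
Completion: P0=41  P1=18  P2=32  P3=43  P4=35  P5=23
Turnaround (C−A): P0=37  P1=16  P2=27  P3=37  P4=35  P5=22
Waiting(P0) = turnaround − burst = 37 − 10 = 27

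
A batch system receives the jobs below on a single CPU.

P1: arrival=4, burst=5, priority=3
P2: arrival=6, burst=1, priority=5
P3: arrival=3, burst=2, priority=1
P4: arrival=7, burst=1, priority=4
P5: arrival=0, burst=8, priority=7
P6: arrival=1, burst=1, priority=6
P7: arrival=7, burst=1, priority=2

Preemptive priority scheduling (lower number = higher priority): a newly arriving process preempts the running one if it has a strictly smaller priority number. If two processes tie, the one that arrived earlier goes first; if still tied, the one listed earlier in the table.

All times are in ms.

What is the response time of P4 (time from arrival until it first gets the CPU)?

Timeline: | P5 0-1 | P6 1-2 | P5 2-3 | P3 3-5 | P1 5-7 | P7 7-8 | P1 8-11 | P4 11-12 | P2 12-13 | P5 13-19 |
Completion: P1=11  P2=13  P3=5  P4=12  P5=19  P6=2  P7=8
Turnaround (C−A): P1=7  P2=7  P3=2  P4=5  P5=19  P6=1  P7=1
Response(P4) = first start − arrival = 11 − 7 = 4

4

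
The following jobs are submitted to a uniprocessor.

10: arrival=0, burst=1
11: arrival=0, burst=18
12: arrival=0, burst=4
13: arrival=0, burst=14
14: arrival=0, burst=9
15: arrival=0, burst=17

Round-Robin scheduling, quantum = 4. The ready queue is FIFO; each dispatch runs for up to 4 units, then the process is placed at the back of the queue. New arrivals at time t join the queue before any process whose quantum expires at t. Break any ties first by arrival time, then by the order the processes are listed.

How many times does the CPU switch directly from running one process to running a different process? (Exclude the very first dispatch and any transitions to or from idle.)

18

Schedule: | 10 0-1 | 11 1-5 | 12 5-9 | 13 9-13 | 14 13-17 | 15 17-21 | 11 21-25 | 13 25-29 | 14 29-33 | 15 33-37 | 11 37-41 | 13 41-45 | 14 45-46 | 15 46-50 | 11 50-54 | 13 54-56 | 15 56-60 | 11 60-62 | 15 62-63 |
Completion: 10=1  11=62  12=9  13=56  14=46  15=63
Turnaround (C−A): 10=1  11=62  12=9  13=56  14=46  15=63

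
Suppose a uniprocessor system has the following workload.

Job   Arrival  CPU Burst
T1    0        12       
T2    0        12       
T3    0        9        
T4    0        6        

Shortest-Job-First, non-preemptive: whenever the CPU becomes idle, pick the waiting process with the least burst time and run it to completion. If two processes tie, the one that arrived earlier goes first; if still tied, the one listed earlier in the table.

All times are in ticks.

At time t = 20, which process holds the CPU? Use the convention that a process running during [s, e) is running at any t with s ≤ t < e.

Timeline: | T4 0-6 | T3 6-15 | T1 15-27 | T2 27-39 |
Completion: T1=27  T2=39  T3=15  T4=6
Turnaround (C−A): T1=27  T2=39  T3=15  T4=6

T1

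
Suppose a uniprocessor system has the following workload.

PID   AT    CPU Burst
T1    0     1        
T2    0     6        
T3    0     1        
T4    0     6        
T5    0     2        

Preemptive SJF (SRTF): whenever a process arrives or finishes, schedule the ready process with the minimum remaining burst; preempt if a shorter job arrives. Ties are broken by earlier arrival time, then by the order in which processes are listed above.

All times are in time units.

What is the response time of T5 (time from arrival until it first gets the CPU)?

2

Schedule: | T1 0-1 | T3 1-2 | T5 2-4 | T2 4-10 | T4 10-16 |
Completion: T1=1  T2=10  T3=2  T4=16  T5=4
Response(T5) = first start − arrival = 2 − 0 = 2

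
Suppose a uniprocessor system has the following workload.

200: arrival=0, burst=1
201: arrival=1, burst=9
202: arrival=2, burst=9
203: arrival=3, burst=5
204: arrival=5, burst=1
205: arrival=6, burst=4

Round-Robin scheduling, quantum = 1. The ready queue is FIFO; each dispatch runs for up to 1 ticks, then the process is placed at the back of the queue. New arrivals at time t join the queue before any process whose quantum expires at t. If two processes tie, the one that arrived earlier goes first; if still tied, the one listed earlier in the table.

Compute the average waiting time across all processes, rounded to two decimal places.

10.50

Gantt: | 200 0-1 | 201 1-2 | 202 2-3 | 201 3-4 | 203 4-5 | 202 5-6 | 201 6-7 | 204 7-8 | 203 8-9 | 205 9-10 | 202 10-11 | 201 11-12 | 203 12-13 | 205 13-14 | 202 14-15 | 201 15-16 | 203 16-17 | 205 17-18 | 202 18-19 | 201 19-20 | 203 20-21 | 205 21-22 | 202 22-23 | 201 23-24 | 202 24-25 | 201 25-26 | 202 26-27 | 201 27-28 | 202 28-29 |
Completion: 200=1  201=28  202=29  203=21  204=8  205=22
Turnaround (C−A): 200=1  201=27  202=27  203=18  204=3  205=16
Waiting times: 200=0, 201=18, 202=18, 203=13, 204=2, 205=12
Average waiting = (0+18+18+13+2+12) / 6 = 63/6 = 10.50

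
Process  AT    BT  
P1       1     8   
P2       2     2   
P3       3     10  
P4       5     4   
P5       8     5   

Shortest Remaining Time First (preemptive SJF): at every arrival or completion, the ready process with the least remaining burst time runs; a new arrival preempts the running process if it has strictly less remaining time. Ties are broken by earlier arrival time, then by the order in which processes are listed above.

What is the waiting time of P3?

Timeline: | idle 0-1 | P1 1-2 | P2 2-4 | P1 4-5 | P4 5-9 | P5 9-14 | P1 14-20 | P3 20-30 |
Completion: P1=20  P2=4  P3=30  P4=9  P5=14
Turnaround (C−A): P1=19  P2=2  P3=27  P4=4  P5=6
Waiting(P3) = turnaround − burst = 27 − 10 = 17

17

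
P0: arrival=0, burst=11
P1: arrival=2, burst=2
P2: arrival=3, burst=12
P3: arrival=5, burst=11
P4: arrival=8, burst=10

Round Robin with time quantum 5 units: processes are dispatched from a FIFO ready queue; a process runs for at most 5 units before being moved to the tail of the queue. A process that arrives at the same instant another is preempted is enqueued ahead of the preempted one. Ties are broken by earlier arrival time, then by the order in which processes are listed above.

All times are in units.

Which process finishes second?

P0

Timeline: | P0 0-5 | P1 5-7 | P2 7-12 | P3 12-17 | P0 17-22 | P4 22-27 | P2 27-32 | P3 32-37 | P0 37-38 | P4 38-43 | P2 43-45 | P3 45-46 |
Completion: P0=38  P1=7  P2=45  P3=46  P4=43
Finish order: P1 → P0 → P4 → P2 → P3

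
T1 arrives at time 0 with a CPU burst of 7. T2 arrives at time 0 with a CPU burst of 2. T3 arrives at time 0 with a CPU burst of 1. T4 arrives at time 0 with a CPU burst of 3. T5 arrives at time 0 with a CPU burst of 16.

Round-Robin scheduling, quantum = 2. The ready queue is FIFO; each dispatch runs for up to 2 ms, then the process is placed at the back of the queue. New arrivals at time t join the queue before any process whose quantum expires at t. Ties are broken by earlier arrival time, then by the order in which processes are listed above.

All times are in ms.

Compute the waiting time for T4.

9

Gantt: | T1 0-2 | T2 2-4 | T3 4-5 | T4 5-7 | T5 7-9 | T1 9-11 | T4 11-12 | T5 12-14 | T1 14-16 | T5 16-18 | T1 18-19 | T5 19-29 |
Completion: T1=19  T2=4  T3=5  T4=12  T5=29
Turnaround (C−A): T1=19  T2=4  T3=5  T4=12  T5=29
Waiting(T4) = turnaround − burst = 12 − 3 = 9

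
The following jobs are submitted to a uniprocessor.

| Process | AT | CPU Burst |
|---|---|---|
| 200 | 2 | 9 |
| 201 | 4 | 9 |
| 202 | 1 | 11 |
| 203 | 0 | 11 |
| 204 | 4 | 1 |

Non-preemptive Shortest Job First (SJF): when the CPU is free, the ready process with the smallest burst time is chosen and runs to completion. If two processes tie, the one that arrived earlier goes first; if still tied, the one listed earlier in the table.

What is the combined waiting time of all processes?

63

Gantt: | 203 0-11 | 204 11-12 | 200 12-21 | 201 21-30 | 202 30-41 |
Completion: 200=21  201=30  202=41  203=11  204=12
Turnaround (C−A): 200=19  201=26  202=40  203=11  204=8
Waiting = turnaround − burst: 200=10, 201=17, 202=29, 203=0, 204=7
Total waiting = 10 + 17 + 29 + 0 + 7 = 63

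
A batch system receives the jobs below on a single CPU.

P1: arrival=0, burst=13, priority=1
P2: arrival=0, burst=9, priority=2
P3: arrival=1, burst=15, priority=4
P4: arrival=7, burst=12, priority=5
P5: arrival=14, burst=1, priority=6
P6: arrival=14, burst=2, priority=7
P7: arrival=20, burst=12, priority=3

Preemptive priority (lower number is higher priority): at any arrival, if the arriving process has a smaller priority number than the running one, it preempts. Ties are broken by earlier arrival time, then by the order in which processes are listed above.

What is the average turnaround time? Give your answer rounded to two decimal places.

35.57

Schedule: | P1 0-13 | P2 13-22 | P7 22-34 | P3 34-49 | P4 49-61 | P5 61-62 | P6 62-64 |
Completion: P1=13  P2=22  P3=49  P4=61  P5=62  P6=64  P7=34
Turnaround (C−A): P1=13  P2=22  P3=48  P4=54  P5=48  P6=50  P7=14
Turnaround times: P1=13, P2=22, P3=48, P4=54, P5=48, P6=50, P7=14
Average turnaround = (13+22+48+54+48+50+14) / 7 = 249/7 = 35.57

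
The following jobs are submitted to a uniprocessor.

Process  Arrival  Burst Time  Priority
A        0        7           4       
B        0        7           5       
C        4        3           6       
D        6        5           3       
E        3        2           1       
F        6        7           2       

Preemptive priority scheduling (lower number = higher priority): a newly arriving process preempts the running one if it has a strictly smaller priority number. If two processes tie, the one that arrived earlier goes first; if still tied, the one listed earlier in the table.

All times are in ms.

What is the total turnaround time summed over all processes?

97

Gantt: | A 0-3 | E 3-5 | A 5-6 | F 6-13 | D 13-18 | A 18-21 | B 21-28 | C 28-31 |
Completion: A=21  B=28  C=31  D=18  E=5  F=13
Turnaround = completion − arrival: A=21, B=28, C=27, D=12, E=2, F=7
Total turnaround = 21 + 28 + 27 + 12 + 2 + 7 = 97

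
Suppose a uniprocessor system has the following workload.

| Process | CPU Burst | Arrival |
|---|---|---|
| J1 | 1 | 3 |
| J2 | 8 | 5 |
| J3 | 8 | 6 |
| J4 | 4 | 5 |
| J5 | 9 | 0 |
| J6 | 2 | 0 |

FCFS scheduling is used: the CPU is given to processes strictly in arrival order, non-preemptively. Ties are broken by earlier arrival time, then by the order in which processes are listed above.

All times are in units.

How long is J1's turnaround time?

Timeline: | J5 0-9 | J6 9-11 | J1 11-12 | J2 12-20 | J4 20-24 | J3 24-32 |
Completion: J1=12  J2=20  J3=32  J4=24  J5=9  J6=11
Turnaround(J1) = completion − arrival = 12 − 3 = 9

9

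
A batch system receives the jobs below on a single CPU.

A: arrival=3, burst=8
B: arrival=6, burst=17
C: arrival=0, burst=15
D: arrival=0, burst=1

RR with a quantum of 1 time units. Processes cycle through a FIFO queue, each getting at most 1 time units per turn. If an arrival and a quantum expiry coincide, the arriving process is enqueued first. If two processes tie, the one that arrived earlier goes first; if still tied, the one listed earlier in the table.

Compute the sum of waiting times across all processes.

Gantt: | C 0-1 | D 1-2 | C 2-3 | A 3-4 | C 4-5 | A 5-6 | C 6-7 | B 7-8 | A 8-9 | C 9-10 | B 10-11 | A 11-12 | C 12-13 | B 13-14 | A 14-15 | C 15-16 | B 16-17 | A 17-18 | C 18-19 | B 19-20 | A 20-21 | C 21-22 | B 22-23 | A 23-24 | C 24-25 | B 25-26 | C 26-27 | B 27-28 | C 28-29 | B 29-30 | C 30-31 | B 31-32 | C 32-33 | B 33-34 | C 34-35 | B 35-41 |
Completion: A=24  B=41  C=35  D=2
Turnaround (C−A): A=21  B=35  C=35  D=2
Waiting = turnaround − burst: A=13, B=18, C=20, D=1
Total waiting = 13 + 18 + 20 + 1 = 52

52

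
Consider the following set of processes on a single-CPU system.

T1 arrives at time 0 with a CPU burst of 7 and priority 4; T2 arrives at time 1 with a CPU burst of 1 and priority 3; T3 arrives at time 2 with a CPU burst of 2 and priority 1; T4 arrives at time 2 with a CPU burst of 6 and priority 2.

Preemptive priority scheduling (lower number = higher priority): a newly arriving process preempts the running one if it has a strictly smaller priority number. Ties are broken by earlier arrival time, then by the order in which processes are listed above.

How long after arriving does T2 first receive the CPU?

0

Schedule: | T1 0-1 | T2 1-2 | T3 2-4 | T4 4-10 | T1 10-16 |
Completion: T1=16  T2=2  T3=4  T4=10
Response(T2) = first start − arrival = 1 − 1 = 0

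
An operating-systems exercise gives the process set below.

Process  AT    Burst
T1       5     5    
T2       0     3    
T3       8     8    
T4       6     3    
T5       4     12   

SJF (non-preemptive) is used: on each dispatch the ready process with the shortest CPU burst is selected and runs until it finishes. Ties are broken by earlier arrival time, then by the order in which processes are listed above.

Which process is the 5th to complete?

T3

Gantt: | T2 0-3 | idle 3-4 | T5 4-16 | T4 16-19 | T1 19-24 | T3 24-32 |
Completion: T1=24  T2=3  T3=32  T4=19  T5=16
Turnaround (C−A): T1=19  T2=3  T3=24  T4=13  T5=12
Finish order: T2 → T5 → T4 → T1 → T3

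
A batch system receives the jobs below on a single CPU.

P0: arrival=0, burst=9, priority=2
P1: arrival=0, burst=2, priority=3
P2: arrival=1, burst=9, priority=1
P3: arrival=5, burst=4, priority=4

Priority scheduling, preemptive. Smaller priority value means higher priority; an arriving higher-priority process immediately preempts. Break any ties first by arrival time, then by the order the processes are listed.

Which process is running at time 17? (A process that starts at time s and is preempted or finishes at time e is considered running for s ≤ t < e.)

Schedule: | P0 0-1 | P2 1-10 | P0 10-18 | P1 18-20 | P3 20-24 |
Completion: P0=18  P1=20  P2=10  P3=24
Turnaround (C−A): P0=18  P1=20  P2=9  P3=19

P0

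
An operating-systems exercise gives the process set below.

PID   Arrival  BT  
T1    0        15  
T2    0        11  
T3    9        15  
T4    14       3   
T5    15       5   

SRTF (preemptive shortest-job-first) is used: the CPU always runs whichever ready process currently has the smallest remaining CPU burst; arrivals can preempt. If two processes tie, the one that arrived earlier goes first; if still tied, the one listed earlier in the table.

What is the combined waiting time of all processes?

46

Schedule: | T2 0-11 | T1 11-14 | T4 14-17 | T5 17-22 | T1 22-34 | T3 34-49 |
Completion: T1=34  T2=11  T3=49  T4=17  T5=22
Waiting = turnaround − burst: T1=19, T2=0, T3=25, T4=0, T5=2
Total waiting = 19 + 0 + 25 + 0 + 2 = 46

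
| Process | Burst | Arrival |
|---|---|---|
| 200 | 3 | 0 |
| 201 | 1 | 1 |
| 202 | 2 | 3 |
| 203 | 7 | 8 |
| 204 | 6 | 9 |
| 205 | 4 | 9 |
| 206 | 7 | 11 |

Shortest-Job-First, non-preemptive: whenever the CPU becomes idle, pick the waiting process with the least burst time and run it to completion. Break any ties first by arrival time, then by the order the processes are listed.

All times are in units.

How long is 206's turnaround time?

21

Schedule: | 200 0-3 | 201 3-4 | 202 4-6 | idle 6-8 | 203 8-15 | 205 15-19 | 204 19-25 | 206 25-32 |
Completion: 200=3  201=4  202=6  203=15  204=25  205=19  206=32
Turnaround(206) = completion − arrival = 32 − 11 = 21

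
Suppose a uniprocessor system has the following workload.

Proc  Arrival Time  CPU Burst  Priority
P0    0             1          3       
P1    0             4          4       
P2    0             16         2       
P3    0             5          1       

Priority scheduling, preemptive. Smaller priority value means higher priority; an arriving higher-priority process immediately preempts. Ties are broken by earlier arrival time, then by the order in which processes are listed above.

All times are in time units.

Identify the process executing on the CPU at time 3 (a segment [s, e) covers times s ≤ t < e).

P3

Timeline: | P3 0-5 | P2 5-21 | P0 21-22 | P1 22-26 |
Completion: P0=22  P1=26  P2=21  P3=5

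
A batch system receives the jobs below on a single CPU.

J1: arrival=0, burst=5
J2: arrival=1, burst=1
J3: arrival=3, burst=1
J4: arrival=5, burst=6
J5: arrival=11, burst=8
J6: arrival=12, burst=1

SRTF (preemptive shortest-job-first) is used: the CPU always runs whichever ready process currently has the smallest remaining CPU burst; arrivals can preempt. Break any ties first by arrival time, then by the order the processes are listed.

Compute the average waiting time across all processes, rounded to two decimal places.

Timeline: | J1 0-1 | J2 1-2 | J1 2-3 | J3 3-4 | J1 4-7 | J4 7-13 | J6 13-14 | J5 14-22 |
Completion: J1=7  J2=2  J3=4  J4=13  J5=22  J6=14
Turnaround (C−A): J1=7  J2=1  J3=1  J4=8  J5=11  J6=2
Waiting times: J1=2, J2=0, J3=0, J4=2, J5=3, J6=1
Average waiting = (2+0+0+2+3+1) / 6 = 8/6 = 1.33

1.33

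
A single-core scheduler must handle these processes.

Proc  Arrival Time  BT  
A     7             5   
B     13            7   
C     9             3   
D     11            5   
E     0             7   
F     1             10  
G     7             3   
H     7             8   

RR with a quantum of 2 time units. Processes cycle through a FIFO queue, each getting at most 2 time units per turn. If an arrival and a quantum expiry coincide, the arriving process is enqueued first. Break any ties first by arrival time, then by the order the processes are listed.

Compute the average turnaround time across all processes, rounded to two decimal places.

30.38

Gantt: | E 0-2 | F 2-4 | E 4-6 | F 6-8 | E 8-10 | A 10-12 | G 12-14 | H 14-16 | F 16-18 | C 18-20 | E 20-21 | D 21-23 | A 23-25 | B 25-27 | G 27-28 | H 28-30 | F 30-32 | C 32-33 | D 33-35 | A 35-36 | B 36-38 | H 38-40 | F 40-42 | D 42-43 | B 43-45 | H 45-47 | B 47-48 |
Completion: A=36  B=48  C=33  D=43  E=21  F=42  G=28  H=47
Turnaround (C−A): A=29  B=35  C=24  D=32  E=21  F=41  G=21  H=40
Turnaround times: A=29, B=35, C=24, D=32, E=21, F=41, G=21, H=40
Average turnaround = (29+35+24+32+21+41+21+40) / 8 = 243/8 = 30.38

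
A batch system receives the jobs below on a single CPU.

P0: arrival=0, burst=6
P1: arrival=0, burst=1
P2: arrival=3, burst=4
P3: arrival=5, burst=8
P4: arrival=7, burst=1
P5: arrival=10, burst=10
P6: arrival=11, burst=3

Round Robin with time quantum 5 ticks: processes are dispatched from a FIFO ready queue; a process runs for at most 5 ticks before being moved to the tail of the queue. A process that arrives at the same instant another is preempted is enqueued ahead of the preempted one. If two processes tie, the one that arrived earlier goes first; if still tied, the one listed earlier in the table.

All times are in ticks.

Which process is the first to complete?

Schedule: | P0 0-5 | P1 5-6 | P2 6-10 | P3 10-15 | P0 15-16 | P4 16-17 | P5 17-22 | P6 22-25 | P3 25-28 | P5 28-33 |
Completion: P0=16  P1=6  P2=10  P3=28  P4=17  P5=33  P6=25
Finish order: P1 → P2 → P0 → P4 → P6 → P3 → P5

P1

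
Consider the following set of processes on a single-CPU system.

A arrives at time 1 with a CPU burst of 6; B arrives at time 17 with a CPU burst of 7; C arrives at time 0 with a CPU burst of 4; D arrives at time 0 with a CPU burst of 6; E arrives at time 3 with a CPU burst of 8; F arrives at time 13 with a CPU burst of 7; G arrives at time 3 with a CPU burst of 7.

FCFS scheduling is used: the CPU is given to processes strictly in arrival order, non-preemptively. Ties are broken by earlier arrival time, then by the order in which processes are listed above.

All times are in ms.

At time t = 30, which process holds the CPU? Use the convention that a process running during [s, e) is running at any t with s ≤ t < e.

G

Gantt: | C 0-4 | D 4-10 | A 10-16 | E 16-24 | G 24-31 | F 31-38 | B 38-45 |
Completion: A=16  B=45  C=4  D=10  E=24  F=38  G=31
Turnaround (C−A): A=15  B=28  C=4  D=10  E=21  F=25  G=28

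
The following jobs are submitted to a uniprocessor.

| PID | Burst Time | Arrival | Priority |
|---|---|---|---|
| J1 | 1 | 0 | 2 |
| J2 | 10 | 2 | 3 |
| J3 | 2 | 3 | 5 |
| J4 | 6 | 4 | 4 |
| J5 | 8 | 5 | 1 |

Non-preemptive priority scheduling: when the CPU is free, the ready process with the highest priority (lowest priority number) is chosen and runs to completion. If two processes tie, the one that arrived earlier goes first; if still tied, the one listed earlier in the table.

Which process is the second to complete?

J2

Schedule: | J1 0-1 | idle 1-2 | J2 2-12 | J5 12-20 | J4 20-26 | J3 26-28 |
Completion: J1=1  J2=12  J3=28  J4=26  J5=20
Turnaround (C−A): J1=1  J2=10  J3=25  J4=22  J5=15
Finish order: J1 → J2 → J5 → J4 → J3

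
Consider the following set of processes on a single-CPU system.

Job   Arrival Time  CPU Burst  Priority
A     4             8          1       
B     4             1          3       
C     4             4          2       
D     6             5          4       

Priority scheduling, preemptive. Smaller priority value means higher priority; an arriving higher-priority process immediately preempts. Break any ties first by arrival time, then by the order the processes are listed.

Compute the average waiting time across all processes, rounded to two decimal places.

7.75

Timeline: | idle 0-4 | A 4-12 | C 12-16 | B 16-17 | D 17-22 |
Completion: A=12  B=17  C=16  D=22
Waiting times: A=0, B=12, C=8, D=11
Average waiting = (0+12+8+11) / 4 = 31/4 = 7.75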